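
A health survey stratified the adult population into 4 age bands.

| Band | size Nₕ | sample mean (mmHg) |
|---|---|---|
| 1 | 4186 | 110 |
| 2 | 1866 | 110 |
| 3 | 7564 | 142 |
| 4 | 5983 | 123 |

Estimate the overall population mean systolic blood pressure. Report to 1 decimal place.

126.3

N = 19599; weights Wₕ = Nₕ/N = (0.2136, 0.0952, 0.3859, 0.3053).
x̄_st = Σ Wₕ·x̄ₕ = 0.2136·110 + 0.0952·110 + 0.3859·142 + 0.3053·123 ≈ 126.319...
→ 126.3.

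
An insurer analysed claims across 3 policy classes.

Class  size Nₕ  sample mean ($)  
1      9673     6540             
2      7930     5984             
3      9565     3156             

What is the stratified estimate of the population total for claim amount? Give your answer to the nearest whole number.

Population total = Σ Nₕ·x̄ₕ (each stratum's size times its mean).
9673·6540 + 7930·5984 + 9565·3156 = 63261420 + 47453120 + 30187140 = 140901680.

140901680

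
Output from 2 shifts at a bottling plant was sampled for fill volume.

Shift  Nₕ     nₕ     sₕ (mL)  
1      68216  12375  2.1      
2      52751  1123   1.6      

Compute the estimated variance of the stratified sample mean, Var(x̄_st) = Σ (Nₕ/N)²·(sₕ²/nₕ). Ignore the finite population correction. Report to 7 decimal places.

N = 120967. Term for each stratum: Wₕ²sₕ²/nₕ.
Var(x̄_st) = 0.0001133267 + 0.0004334987 = 0.0005468253 → 0.0005468.

0.0005468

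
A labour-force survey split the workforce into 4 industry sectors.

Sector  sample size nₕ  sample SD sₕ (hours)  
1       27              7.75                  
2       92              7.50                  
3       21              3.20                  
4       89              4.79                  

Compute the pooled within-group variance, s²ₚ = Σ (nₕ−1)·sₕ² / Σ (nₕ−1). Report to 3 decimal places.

1: (27−1)·7.75² = 26·60.0625 = 1561.625
2: (92−1)·7.50² = 91·56.25 = 5118.75
3: (21−1)·3.20² = 20·10.24 = 204.8
4: (89−1)·4.79² = 88·22.9441 = 2019.0808
Numerator = 8904.2558; denominator = Σ(nₕ−1) = 225.
s²ₚ = 8904.2558/225 = 39.57447... → 39.574.

39.574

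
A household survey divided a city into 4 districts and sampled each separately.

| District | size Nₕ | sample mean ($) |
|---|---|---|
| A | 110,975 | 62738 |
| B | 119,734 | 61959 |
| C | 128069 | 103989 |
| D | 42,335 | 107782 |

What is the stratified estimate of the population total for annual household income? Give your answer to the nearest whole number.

32261666667

A: 110975·62738 = 6962349550
B: 119734·61959 = 7418598906
C: 128069·103989 = 13317767241
D: 42335·107782 = 4562950970
τ̂ = Σ Nₕx̄ₕ = 32261666667.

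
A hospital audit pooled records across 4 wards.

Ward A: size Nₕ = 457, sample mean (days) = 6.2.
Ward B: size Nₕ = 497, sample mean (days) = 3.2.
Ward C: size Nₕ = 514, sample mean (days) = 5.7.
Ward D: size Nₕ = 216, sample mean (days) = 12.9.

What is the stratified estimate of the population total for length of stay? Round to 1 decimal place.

Population total = Σ Nₕ·x̄ₕ (each stratum's size times its mean).
457·6.2 + 497·3.2 + 514·5.7 + 216·12.9 = 2833.4 + 1590.4 + 2929.8 + 2786.4 = 10140.0.

10140.0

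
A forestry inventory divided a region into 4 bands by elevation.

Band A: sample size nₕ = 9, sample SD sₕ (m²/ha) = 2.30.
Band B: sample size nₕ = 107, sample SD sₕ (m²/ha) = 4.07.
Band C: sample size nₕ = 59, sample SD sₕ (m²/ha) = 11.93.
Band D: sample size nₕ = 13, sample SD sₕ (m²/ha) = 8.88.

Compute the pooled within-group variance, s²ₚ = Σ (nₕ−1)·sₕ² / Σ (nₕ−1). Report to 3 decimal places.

Degrees of freedom: 8 + 106 + 58 + 12 = 184.
Σ(nₕ−1)sₕ² = 8·5.29 + 106·16.5649 + 58·142.3249 + 12·78.8544 = 10999.2964.
s²ₚ = 10999.2964 / 184 = 59.77878... → 59.779.

59.779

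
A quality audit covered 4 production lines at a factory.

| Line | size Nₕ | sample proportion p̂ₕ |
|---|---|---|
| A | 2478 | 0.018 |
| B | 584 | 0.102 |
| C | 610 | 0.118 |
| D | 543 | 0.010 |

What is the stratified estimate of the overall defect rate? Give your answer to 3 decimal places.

N = 2478 + 584 + 610 + 543 = 4215.
Overall proportion = Σ (Nₕ/N)·p̂ₕ.
Σ Nₕp̂ₕ = 44.604 + 59.568 + 71.98 + 5.43 = 181.582.
181.582 / 4215 = 0.04308... → 0.043.

0.043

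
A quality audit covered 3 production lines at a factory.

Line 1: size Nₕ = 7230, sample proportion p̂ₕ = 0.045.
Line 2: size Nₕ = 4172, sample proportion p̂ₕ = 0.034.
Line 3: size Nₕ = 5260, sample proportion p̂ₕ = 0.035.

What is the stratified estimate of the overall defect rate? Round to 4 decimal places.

Wₕ = Nₕ/N with N = 16662: 0.4339, 0.2504, 0.3157.
p̂_st = 0.4339·0.045 + 0.2504·0.034 + 0.3157·0.035 ≈ 0.039089... → 0.0391.

0.0391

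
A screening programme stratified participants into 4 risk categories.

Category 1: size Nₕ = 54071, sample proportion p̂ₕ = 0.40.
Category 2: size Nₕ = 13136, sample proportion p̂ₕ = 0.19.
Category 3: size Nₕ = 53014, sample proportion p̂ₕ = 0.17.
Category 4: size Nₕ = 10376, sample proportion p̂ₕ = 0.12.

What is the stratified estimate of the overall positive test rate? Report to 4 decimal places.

0.2633

Wₕ = Nₕ/N with N = 130597: 0.4140, 0.1006, 0.4059, 0.0795.
p̂_st = 0.4140·0.40 + 0.1006·0.19 + 0.4059·0.17 + 0.0795·0.12 ≈ 0.263266... → 0.2633.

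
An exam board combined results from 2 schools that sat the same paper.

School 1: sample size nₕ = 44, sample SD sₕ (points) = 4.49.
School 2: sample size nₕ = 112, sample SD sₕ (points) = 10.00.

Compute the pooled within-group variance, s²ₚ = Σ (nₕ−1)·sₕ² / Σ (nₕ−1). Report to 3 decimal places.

77.707

Degrees of freedom: 43 + 111 = 154.
Σ(nₕ−1)sₕ² = 43·20.1601 + 111·100 = 11966.8843.
s²ₚ = 11966.8843 / 154 = 77.70704... → 77.707.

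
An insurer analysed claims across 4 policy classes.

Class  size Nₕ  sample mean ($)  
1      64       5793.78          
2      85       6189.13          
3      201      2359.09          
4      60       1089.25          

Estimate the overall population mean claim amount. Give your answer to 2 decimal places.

3503.44

N = 410; weights Wₕ = Nₕ/N = (0.1561, 0.2073, 0.4902, 0.1463).
x̄_st = Σ Wₕ·x̄ₕ = 0.1561·5793.78 + 0.2073·6189.13 + 0.4902·2359.09 + 0.1463·1089.25 ≈ 3503.4392...
→ 3503.44.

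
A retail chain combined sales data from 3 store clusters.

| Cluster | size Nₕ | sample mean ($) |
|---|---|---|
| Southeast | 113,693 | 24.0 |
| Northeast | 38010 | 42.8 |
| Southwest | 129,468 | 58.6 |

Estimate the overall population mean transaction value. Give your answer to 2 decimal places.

42.47

N = 113693 + 38010 + 129468 = 281171.
Overall mean = Σ (Nₕ/N)·x̄ₕ — weight by population share, not a simple average.
Σ Nₕx̄ₕ = 113693·24.0 + 38010·42.8 + 129468·58.6 = 2728632 + 1626828 + 7586824.8 = 11942284.8.
Divide by N: 11942284.8 / 281171 = 42.4734... → 42.47.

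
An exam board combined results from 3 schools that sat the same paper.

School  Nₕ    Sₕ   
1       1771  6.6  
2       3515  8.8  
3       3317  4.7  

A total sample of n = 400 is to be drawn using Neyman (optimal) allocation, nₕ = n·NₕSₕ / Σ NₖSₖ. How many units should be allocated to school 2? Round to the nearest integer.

Σ NₕSₕ = 1771·6.6 + 3515·8.8 + 3317·4.7 = 58210.5.
Share for 2: 30932/58210.5 = 0.53138.
n_2 = 400 × 0.53138 = 212.553... → 213.

213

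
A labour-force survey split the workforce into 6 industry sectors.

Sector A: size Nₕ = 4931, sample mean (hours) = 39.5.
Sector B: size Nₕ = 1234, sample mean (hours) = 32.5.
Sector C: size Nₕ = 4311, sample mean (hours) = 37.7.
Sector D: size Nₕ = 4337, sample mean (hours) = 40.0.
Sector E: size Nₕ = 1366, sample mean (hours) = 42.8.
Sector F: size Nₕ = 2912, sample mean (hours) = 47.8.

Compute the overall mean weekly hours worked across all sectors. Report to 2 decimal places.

40.26

N = 19091; weights Wₕ = Nₕ/N = (0.2583, 0.0646, 0.2258, 0.2272, 0.0716, 0.1525).
x̄_st = Σ Wₕ·x̄ₕ = 0.2583·39.5 + 0.0646·32.5 + 0.2258·37.7 + 0.2272·40.0 + 0.0716·42.8 + 0.1525·47.8 ≈ 40.2568...
→ 40.26.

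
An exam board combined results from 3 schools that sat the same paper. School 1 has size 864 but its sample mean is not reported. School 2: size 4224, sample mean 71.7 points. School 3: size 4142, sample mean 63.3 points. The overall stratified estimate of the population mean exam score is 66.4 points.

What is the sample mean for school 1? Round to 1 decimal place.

N = 864 + 4224 + 4142 = 9230.
Overall total = μ·N = 66.4·9230 = 612872.
Subtract the known strata: 4224·71.7 + 4142·63.3 = 565049.4.
Remaining total for school 1: 612872 − 565049.4 = 47822.6.
Divide by its size: 47822.6 / 864 = 55.350... → 55.4.

55.4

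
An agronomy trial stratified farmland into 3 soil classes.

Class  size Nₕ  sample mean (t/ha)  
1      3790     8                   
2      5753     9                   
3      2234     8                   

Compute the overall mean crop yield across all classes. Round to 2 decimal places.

x̄_st = (Σ Nₕx̄ₕ) / (Σ Nₕ) = (3790·8 + 5753·9 + 2234·8) / 11777
= 99969 / 11777 = 8.4885... → 8.49.

8.49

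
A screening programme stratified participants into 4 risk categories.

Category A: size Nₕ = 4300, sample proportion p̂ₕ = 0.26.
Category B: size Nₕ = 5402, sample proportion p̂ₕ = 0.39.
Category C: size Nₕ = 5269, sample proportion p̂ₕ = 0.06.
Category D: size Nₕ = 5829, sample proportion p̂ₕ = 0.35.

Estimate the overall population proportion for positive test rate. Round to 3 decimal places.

0.268

N = 4300 + 5402 + 5269 + 5829 = 20800.
Overall proportion = Σ (Nₕ/N)·p̂ₕ.
Σ Nₕp̂ₕ = 1118 + 2106.78 + 316.14 + 2040.15 = 5581.07.
5581.07 / 20800 = 0.26832... → 0.268.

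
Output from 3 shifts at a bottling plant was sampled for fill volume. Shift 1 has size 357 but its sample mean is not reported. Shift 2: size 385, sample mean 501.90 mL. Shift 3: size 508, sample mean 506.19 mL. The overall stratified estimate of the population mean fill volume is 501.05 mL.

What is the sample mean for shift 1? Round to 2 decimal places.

492.82

Σ Nₕx̄ₕ = N·μ, so 357·x̄_1 = 1250·501.05 − (385·501.90 + 508·506.19).
= 626312.5 − 450376.02 = 175936.48.
x̄_1 = 175936.48 / 357 = 492.8193... → 492.82.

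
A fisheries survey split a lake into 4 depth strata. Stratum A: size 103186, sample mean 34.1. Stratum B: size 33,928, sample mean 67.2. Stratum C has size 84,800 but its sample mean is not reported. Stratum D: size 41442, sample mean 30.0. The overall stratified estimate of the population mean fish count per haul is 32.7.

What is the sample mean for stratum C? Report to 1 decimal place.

18.5

N = 103186 + 33928 + 84800 + 41442 = 263356.
Overall total = μ·N = 32.7·263356 = 8611741.2.
Subtract the known strata: 103186·34.1 + 33928·67.2 + 41442·30.0 = 7041864.2.
Remaining total for stratum C: 8611741.2 − 7041864.2 = 1569877.
Divide by its size: 1569877 / 84800 = 18.513... → 18.5.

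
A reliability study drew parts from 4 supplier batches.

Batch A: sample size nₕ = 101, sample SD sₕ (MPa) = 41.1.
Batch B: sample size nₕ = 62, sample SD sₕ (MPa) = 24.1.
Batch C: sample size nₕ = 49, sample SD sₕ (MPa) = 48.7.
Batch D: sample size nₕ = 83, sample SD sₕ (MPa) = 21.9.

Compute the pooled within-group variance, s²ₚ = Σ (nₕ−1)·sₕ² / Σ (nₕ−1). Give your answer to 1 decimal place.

Degrees of freedom: 100 + 61 + 48 + 82 = 291.
Σ(nₕ−1)sₕ² = 100·1689.21 + 61·580.81 + 48·2371.69 + 82·479.61 = 357519.55.
s²ₚ = 357519.55 / 291 = 1228.590... → 1228.6.

1228.6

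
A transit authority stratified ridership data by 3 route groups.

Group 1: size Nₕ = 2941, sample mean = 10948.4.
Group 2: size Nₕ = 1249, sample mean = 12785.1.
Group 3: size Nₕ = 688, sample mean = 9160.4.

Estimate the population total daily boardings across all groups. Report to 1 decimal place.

54470189.5

Population total = Σ Nₕ·x̄ₕ (each stratum's size times its mean).
2941·10948.4 + 1249·12785.1 + 688·9160.4 = 32199244.4 + 15968589.9 + 6302355.2 = 54470189.5.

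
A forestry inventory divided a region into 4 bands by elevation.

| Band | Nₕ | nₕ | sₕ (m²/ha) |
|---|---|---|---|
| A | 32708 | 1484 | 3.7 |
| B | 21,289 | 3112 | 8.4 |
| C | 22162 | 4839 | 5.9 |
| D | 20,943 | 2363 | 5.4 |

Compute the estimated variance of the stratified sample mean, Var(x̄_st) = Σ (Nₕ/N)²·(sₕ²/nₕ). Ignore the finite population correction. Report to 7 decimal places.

0.0030853

N = 97102; Wₕ = Nₕ/N.
band A: (32708/97102)²·3.7²/1484 = 0.0010466975
band B: (21289/97102)²·8.4²/3112 = 0.0010898661
band C: (22162/97102)²·5.9²/4839 = 0.0003747227
band D: (20943/97102)²·5.4²/2363 = 0.0005740441
Sum = 0.0030853303 → 0.0030853.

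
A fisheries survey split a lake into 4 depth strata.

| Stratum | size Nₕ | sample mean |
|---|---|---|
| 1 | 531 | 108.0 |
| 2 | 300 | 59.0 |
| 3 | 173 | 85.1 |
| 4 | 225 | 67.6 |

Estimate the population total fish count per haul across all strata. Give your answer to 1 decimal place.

104980.3

Population total = Σ Nₕ·x̄ₕ (each stratum's size times its mean).
531·108.0 + 300·59.0 + 173·85.1 + 225·67.6 = 57348 + 17700 + 14722.3 + 15210 = 104980.3.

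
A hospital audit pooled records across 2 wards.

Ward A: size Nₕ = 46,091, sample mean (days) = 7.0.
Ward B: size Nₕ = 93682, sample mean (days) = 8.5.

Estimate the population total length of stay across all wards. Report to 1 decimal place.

A: 46091·7.0 = 322637
B: 93682·8.5 = 796297
τ̂ = Σ Nₕx̄ₕ = 1118934.0.

1118934.0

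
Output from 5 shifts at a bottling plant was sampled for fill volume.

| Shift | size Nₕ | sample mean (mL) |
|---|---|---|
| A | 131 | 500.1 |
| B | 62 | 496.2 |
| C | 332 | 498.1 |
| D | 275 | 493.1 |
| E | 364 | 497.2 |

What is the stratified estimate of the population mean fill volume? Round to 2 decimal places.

496.76

N = 131 + 62 + 332 + 275 + 364 = 1164.
The stratified mean weights each stratum mean by its population share Nₕ/N.
Σ Nₕx̄ₕ = 131·500.1 + 62·496.2 + 332·498.1 + 275·493.1 + 364·497.2 = 65513.1 + 30764.4 + 165369.2 + 135602.5 + 180980.8 = 578230.
Divide by N: 578230 / 1164 = 496.7612... → 496.76.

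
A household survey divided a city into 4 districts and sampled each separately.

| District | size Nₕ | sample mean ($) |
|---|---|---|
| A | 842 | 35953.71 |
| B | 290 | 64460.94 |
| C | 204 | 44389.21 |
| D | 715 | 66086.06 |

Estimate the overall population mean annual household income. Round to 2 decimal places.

51327.95

x̄_st = (Σ Nₕx̄ₕ) / (Σ Nₕ) = (842·35953.71 + 290·64460.94 + 204·44389.21 + 715·66086.06) / 2051
= 105273628.16 / 2051 = 51327.9513... → 51327.95.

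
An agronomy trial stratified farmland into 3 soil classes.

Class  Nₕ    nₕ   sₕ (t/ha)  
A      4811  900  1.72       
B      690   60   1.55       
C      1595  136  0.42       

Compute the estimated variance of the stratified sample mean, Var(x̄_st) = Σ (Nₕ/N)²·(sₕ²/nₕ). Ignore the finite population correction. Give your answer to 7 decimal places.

0.0019551

N = 7096. Term for each stratum: Wₕ²sₕ²/nₕ.
Var(x̄_st) = 0.0015109771 + 0.0003786022 + 0.0000655321 = 0.0019551114 → 0.0019551.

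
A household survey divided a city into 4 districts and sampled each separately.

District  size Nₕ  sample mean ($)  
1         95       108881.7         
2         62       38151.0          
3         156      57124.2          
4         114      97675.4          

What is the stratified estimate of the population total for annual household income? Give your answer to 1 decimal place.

32755494.3

1: 95·108881.7 = 10343761.5
2: 62·38151.0 = 2365362
3: 156·57124.2 = 8911375.2
4: 114·97675.4 = 11134995.6
τ̂ = Σ Nₕx̄ₕ = 32755494.3.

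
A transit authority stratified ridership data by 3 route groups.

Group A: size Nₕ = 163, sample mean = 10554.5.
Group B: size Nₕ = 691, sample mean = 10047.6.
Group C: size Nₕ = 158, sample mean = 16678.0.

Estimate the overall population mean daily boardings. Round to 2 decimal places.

N = 163 + 691 + 158 = 1012.
Weight each subgroup mean by Nₕ/N and sum.
Σ Nₕx̄ₕ = 163·10554.5 + 691·10047.6 + 158·16678.0 = 1720383.5 + 6942891.6 + 2635124 = 11298399.1.
Divide by N: 11298399.1 / 1012 = 11164.4260... → 11164.43.

11164.43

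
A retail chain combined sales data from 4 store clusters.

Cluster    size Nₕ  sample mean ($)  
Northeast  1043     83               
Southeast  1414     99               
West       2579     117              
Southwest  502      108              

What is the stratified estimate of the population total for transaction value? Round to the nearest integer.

582514

Estimate total by summing Nₕ·x̄ₕ over strata.
1043·83 + 1414·99 + 2579·117 + 502·108 = 86569 + 139986 + 301743 + 54216 = 582514.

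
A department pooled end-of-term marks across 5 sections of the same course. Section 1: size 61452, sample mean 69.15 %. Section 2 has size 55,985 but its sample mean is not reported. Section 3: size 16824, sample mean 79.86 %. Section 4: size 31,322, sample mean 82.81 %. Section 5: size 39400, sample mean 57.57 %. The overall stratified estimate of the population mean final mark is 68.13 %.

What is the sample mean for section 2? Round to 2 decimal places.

N = 61452 + 55985 + 16824 + 31322 + 39400 = 204983.
Overall total = μ·N = 68.13·204983 = 13965491.79.
Subtract the known strata: 61452·69.15 + 16824·79.86 + 31322·82.81 + 39400·57.57 = 10455003.26.
Remaining total for section 2: 13965491.79 − 10455003.26 = 3510488.53.
Divide by its size: 3510488.53 / 55985 = 62.7041... → 62.70.

62.70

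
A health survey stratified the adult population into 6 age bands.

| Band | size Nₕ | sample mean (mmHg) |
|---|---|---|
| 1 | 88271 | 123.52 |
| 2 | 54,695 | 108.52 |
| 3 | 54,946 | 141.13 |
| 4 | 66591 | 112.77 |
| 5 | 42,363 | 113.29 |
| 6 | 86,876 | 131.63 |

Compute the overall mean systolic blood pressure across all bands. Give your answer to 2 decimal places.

122.76

x̄_st = (Σ Nₕx̄ₕ) / (Σ Nₕ) = (88271·123.52 + 54695·108.52 + 54946·141.13 + 66591·112.77 + 42363·113.29 + 86876·131.63) / 393742
= 48337523.52 / 393742 = 122.7645... → 122.76.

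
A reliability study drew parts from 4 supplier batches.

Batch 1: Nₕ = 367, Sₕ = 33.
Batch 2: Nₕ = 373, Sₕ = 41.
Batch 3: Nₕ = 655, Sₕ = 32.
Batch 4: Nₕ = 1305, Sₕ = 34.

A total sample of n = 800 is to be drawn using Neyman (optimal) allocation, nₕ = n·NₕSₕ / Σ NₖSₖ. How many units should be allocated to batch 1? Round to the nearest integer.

104

Σ NₕSₕ = 367·33 + 373·41 + 655·32 + 1305·34 = 92734.
Share for 1: 12111/92734 = 0.13060.
n_1 = 800 × 0.13060 = 104.479... → 104.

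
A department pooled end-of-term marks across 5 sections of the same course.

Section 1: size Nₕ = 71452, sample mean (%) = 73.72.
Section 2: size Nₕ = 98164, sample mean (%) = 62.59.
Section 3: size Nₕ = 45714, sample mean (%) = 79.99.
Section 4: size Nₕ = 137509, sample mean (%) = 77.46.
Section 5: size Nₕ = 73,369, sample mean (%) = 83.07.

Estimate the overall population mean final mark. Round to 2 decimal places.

x̄_st = (Σ Nₕx̄ₕ) / (Σ Nₕ) = (71452·73.72 + 98164·62.59 + 45714·79.99 + 137509·77.46 + 73369·83.07) / 426208
= 31814399.03 / 426208 = 74.6452... → 74.65.

74.65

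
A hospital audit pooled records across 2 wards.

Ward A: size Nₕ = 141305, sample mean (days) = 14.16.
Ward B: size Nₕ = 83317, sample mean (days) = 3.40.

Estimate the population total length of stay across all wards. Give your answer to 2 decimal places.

Population total = Σ Nₕ·x̄ₕ (each stratum's size times its mean).
141305·14.16 + 83317·3.40 = 2000878.8 + 283277.8 = 2284156.60.

2284156.60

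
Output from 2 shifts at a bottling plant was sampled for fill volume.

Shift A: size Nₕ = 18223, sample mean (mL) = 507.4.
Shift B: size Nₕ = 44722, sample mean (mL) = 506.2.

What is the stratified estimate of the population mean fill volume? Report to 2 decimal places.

506.55

x̄_st = (Σ Nₕx̄ₕ) / (Σ Nₕ) = (18223·507.4 + 44722·506.2) / 62945
= 31884626.6 / 62945 = 506.5474... → 506.55.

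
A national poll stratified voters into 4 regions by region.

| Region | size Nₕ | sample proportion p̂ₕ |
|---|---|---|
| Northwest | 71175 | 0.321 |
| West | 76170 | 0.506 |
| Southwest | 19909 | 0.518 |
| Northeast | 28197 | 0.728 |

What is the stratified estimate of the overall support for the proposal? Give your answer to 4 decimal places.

Wₕ = Nₕ/N with N = 195451: 0.3642, 0.3897, 0.1019, 0.1443.
p̂_st = 0.3642·0.321 + 0.3897·0.506 + 0.1019·0.518 + 0.1443·0.728 ≈ 0.471880... → 0.4719.

0.4719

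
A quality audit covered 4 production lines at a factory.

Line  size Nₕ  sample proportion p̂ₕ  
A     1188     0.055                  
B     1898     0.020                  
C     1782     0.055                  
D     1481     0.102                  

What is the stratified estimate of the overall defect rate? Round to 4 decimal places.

Wₕ = Nₕ/N with N = 6349: 0.1871, 0.2989, 0.2807, 0.2333.
p̂_st = 0.1871·0.055 + 0.2989·0.020 + 0.2807·0.055 + 0.2333·0.102 ≈ 0.055500... → 0.0555.

0.0555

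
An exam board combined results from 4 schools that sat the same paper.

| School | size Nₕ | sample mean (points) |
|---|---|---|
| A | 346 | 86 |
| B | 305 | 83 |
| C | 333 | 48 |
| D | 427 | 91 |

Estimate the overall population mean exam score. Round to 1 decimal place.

N = 1411; weights Wₕ = Nₕ/N = (0.2452, 0.2162, 0.2360, 0.3026).
x̄_st = Σ Wₕ·x̄ₕ = 0.2452·86 + 0.2162·83 + 0.2360·48 + 0.3026·91 ≈ 77.897...
→ 77.9.

77.9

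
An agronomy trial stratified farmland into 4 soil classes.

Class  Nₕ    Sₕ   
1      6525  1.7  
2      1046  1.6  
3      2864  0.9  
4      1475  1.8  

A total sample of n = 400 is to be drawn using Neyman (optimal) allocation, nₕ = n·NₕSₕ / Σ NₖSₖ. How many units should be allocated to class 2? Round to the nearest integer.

37

1: NₕSₕ = 6525·1.7 = 11092.5
2: NₕSₕ = 1046·1.6 = 1673.6
3: NₕSₕ = 2864·0.9 = 2577.6
4: NₕSₕ = 1475·1.8 = 2655
Σ NₕSₕ = 17998.7.
n_2 = 400·1673.6/17998.7 = 37.194... → 37.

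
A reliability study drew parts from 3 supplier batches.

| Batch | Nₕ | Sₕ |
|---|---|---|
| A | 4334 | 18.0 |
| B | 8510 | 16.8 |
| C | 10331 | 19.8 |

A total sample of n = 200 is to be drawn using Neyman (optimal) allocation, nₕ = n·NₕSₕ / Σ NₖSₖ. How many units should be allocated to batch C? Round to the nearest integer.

96

A: NₕSₕ = 4334·18.0 = 78012
B: NₕSₕ = 8510·16.8 = 142968
C: NₕSₕ = 10331·19.8 = 204553.8
Σ NₕSₕ = 425533.8.
n_C = 200·204553.8/425533.8 = 96.140... → 96.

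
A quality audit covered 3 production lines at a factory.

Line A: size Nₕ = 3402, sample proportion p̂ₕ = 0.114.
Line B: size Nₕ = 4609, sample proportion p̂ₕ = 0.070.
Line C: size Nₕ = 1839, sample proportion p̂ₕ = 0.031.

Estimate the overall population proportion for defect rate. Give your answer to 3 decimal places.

0.078

N = 3402 + 4609 + 1839 = 9850.
Overall proportion = Σ (Nₕ/N)·p̂ₕ.
Σ Nₕp̂ₕ = 387.828 + 322.63 + 57.009 = 767.467.
767.467 / 9850 = 0.07792... → 0.078.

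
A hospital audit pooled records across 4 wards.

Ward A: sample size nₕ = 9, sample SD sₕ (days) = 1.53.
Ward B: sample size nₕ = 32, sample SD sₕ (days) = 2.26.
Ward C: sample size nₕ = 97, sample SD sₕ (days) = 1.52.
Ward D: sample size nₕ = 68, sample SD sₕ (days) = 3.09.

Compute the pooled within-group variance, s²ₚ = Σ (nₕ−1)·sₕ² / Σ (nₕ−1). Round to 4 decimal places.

5.1415

Degrees of freedom: 8 + 31 + 96 + 67 = 202.
Σ(nₕ−1)sₕ² = 8·2.3409 + 31·5.1076 + 96·2.3104 + 67·9.5481 = 1038.5839.
s²ₚ = 1038.5839 / 202 = 5.141504... → 5.1415.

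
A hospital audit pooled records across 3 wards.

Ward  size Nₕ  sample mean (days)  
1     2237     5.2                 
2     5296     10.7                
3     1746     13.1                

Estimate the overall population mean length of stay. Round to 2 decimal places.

x̄_st = (Σ Nₕx̄ₕ) / (Σ Nₕ) = (2237·5.2 + 5296·10.7 + 1746·13.1) / 9279
= 91172.2 / 9279 = 9.8256... → 9.83.

9.83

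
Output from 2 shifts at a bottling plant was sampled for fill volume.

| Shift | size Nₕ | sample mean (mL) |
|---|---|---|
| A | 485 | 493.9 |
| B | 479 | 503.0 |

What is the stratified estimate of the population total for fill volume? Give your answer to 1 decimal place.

480478.5

Estimate total by summing Nₕ·x̄ₕ over strata.
485·493.9 + 479·503.0 = 239541.5 + 240937 = 480478.5.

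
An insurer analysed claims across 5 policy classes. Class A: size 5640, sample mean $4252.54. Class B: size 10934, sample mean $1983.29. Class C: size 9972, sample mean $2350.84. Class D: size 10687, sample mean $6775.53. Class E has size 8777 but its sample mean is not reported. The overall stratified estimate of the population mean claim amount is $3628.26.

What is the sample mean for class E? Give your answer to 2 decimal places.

Σ Nₕx̄ₕ = N·μ, so 8777·x̄_E = 46010·3628.26 − (5640·4252.54 + 10934·1983.29 + 9972·2350.84 + 10687·6775.53).
= 166936242.6 − 141522284.05 = 25413958.55.
x̄_E = 25413958.55 / 8777 = 2895.5177... → 2895.52.

2895.52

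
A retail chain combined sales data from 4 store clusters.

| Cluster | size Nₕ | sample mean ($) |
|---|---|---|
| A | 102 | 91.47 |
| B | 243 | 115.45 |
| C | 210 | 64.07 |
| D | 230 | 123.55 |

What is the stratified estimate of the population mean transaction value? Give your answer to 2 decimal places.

100.96

x̄_st = (Σ Nₕx̄ₕ) / (Σ Nₕ) = (102·91.47 + 243·115.45 + 210·64.07 + 230·123.55) / 785
= 79255.49 / 785 = 100.9624... → 100.96.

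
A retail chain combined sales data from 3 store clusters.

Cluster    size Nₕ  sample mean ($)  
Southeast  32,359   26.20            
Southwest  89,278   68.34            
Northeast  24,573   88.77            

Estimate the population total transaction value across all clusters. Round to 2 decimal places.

9130409.53

Estimate total by summing Nₕ·x̄ₕ over strata.
32359·26.20 + 89278·68.34 + 24573·88.77 = 847805.8 + 6101258.52 + 2181345.21 = 9130409.53.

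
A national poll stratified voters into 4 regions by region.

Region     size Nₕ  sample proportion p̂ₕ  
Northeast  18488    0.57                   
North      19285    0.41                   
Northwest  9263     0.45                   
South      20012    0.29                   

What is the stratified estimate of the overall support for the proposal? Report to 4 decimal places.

0.4238

N = 18488 + 19285 + 9263 + 20012 = 67048.
Overall proportion = Σ (Nₕ/N)·p̂ₕ.
Σ Nₕp̂ₕ = 10538.16 + 7906.85 + 4168.35 + 5803.48 = 28416.84.
28416.84 / 67048 = 0.423828... → 0.4238.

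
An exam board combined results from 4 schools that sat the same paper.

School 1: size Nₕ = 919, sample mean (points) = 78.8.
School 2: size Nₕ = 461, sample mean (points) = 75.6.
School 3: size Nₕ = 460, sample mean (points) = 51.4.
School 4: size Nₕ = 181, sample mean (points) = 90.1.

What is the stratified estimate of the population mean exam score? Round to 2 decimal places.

72.85

N = 2021; weights Wₕ = Nₕ/N = (0.4547, 0.2281, 0.2276, 0.0896).
x̄_st = Σ Wₕ·x̄ₕ = 0.4547·78.8 + 0.2281·75.6 + 0.2276·51.4 + 0.0896·90.1 ≈ 72.8456...
→ 72.85.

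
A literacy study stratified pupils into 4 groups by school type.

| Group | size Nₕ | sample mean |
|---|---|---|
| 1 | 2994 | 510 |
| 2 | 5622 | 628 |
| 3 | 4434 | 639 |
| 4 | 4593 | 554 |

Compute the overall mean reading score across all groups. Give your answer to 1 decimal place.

591.5

x̄_st = (Σ Nₕx̄ₕ) / (Σ Nₕ) = (2994·510 + 5622·628 + 4434·639 + 4593·554) / 17643
= 10435404 / 17643 = 591.476... → 591.5.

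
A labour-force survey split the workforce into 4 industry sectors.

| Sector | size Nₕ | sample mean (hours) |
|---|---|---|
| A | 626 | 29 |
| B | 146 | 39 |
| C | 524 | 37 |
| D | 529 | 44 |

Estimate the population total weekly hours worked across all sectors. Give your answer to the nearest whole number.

66512

A: 626·29 = 18154
B: 146·39 = 5694
C: 524·37 = 19388
D: 529·44 = 23276
τ̂ = Σ Nₕx̄ₕ = 66512.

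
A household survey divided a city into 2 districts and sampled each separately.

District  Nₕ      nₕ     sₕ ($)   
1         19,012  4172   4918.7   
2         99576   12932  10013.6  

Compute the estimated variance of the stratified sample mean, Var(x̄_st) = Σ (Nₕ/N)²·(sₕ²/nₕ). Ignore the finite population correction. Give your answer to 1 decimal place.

5616.0

N = 118588; Wₕ = Nₕ/N.
district 1: (19012/118588)²·4918.7²/4172 = 149.0495
district 2: (99576/118588)²·10013.6²/12932 = 5466.9191
Sum = 5615.9686 → 5616.0.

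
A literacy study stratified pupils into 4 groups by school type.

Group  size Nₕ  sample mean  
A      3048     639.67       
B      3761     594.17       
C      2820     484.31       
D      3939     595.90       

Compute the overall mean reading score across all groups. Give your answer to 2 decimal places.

582.06

N = 13568; weights Wₕ = Nₕ/N = (0.2246, 0.2772, 0.2078, 0.2903).
x̄_st = Σ Wₕ·x̄ₕ = 0.2246·639.67 + 0.2772·594.17 + 0.2078·484.31 + 0.2903·595.90 ≈ 582.0601...
→ 582.06.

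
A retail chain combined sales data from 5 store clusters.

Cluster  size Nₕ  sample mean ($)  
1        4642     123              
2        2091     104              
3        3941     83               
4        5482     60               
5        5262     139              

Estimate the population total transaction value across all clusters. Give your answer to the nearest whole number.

2175871

1: 4642·123 = 570966
2: 2091·104 = 217464
3: 3941·83 = 327103
4: 5482·60 = 328920
5: 5262·139 = 731418
τ̂ = Σ Nₕx̄ₕ = 2175871.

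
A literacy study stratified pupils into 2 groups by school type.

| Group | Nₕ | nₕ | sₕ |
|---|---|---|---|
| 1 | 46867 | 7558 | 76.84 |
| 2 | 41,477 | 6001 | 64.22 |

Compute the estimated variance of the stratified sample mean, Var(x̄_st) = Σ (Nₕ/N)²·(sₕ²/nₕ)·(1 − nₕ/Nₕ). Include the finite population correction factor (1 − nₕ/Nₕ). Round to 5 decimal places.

0.31398

N = 88344. Term for each stratum: Wₕ²sₕ²/nₕ·(1−nₕ/Nₕ).
Var(x̄_st) = 0.18440507 + 0.12957011 = 0.31397518 → 0.31398.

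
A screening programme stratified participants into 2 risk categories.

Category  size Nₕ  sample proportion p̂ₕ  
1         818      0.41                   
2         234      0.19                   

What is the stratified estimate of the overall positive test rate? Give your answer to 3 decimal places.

0.361

Wₕ = Nₕ/N with N = 1052: 0.7776, 0.2224.
p̂_st = 0.7776·0.41 + 0.2224·0.19 ≈ 0.36106... → 0.361.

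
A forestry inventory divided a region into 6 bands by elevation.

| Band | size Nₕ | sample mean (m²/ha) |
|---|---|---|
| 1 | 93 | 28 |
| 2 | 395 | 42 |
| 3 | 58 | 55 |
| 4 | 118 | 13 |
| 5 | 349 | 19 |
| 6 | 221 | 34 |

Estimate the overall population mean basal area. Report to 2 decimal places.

30.85

N = 1234; weights Wₕ = Nₕ/N = (0.0754, 0.3201, 0.0470, 0.0956, 0.2828, 0.1791).
x̄_st = Σ Wₕ·x̄ₕ = 0.0754·28 + 0.3201·42 + 0.0470·55 + 0.0956·13 + 0.2828·19 + 0.1791·34 ≈ 30.8452...
→ 30.85.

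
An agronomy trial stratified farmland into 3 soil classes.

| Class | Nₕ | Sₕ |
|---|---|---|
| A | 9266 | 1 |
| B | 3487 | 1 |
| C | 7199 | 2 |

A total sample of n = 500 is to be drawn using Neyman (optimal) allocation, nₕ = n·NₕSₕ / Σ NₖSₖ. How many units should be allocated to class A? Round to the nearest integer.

171

A: NₕSₕ = 9266·1 = 9266
B: NₕSₕ = 3487·1 = 3487
C: NₕSₕ = 7199·2 = 14398
Σ NₕSₕ = 27151.
n_A = 500·9266/27151 = 170.638... → 171.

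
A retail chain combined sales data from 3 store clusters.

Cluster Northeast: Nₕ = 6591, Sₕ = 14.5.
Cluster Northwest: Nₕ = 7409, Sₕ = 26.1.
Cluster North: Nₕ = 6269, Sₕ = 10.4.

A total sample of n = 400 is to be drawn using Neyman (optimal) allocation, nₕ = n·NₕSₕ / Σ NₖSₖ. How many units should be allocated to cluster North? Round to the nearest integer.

Northeast: NₕSₕ = 6591·14.5 = 95569.5
Northwest: NₕSₕ = 7409·26.1 = 193374.9
North: NₕSₕ = 6269·10.4 = 65197.6
Σ NₕSₕ = 354142.
n_North = 400·65197.6/354142 = 73.640... → 74.

74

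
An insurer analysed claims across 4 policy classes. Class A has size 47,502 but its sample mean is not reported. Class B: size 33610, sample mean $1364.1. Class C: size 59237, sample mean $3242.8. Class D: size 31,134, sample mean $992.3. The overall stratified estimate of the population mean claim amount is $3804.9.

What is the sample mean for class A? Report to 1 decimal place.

Σ Nₕx̄ₕ = N·μ, so 47502·x̄_A = 171483·3804.9 − (33610·1364.1 + 59237·3242.8 + 31134·992.3).
= 652475666.7 − 268835412.8 = 383640253.9.
x̄_A = 383640253.9 / 47502 = 8076.297... → 8076.3.

8076.3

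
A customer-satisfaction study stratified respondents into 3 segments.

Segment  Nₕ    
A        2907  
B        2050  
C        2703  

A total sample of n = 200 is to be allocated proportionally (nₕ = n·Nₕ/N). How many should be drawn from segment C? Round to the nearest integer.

71

Share of segment C = 2703/7660 = 0.35287.
Allocate 200 × 0.35287 = 70.574... → 71.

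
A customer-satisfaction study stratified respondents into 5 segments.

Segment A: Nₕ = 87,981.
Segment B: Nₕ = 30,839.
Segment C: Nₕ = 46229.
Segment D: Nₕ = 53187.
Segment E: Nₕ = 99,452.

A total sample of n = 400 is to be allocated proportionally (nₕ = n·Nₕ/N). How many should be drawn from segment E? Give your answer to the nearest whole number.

Share of segment E = 99452/317688 = 0.31305.
Allocate 400 × 0.31305 = 125.220... → 125.

125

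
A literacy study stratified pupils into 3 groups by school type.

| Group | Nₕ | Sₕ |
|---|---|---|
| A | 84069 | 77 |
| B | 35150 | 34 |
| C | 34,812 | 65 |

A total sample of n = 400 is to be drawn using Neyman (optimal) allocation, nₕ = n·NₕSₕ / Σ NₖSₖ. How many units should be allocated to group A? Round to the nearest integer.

Σ NₕSₕ = 84069·77 + 35150·34 + 34812·65 = 9931193.
Share for A: 6473313/9931193 = 0.65182.
n_A = 400 × 0.65182 = 260.727... → 261.

261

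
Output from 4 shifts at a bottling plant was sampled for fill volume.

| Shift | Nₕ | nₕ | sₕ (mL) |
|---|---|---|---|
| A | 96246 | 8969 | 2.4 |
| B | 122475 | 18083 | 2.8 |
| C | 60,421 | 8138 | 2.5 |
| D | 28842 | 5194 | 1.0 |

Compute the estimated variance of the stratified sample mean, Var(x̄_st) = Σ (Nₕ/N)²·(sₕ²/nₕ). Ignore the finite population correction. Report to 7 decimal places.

N = 307984; Wₕ = Nₕ/N.
shift A: (96246/307984)²·2.4²/8969 = 0.0000627173
shift B: (122475/307984)²·2.8²/18083 = 0.0000685621
shift C: (60421/307984)²·2.5²/8138 = 0.0000295585
shift D: (28842/307984)²·1.0²/5194 = 0.0000016885
Sum = 0.0001625264 → 0.0001625.

0.0001625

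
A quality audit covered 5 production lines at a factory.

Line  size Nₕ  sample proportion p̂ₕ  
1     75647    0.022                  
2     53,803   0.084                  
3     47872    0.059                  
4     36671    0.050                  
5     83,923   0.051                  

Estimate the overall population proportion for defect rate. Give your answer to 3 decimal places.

0.051

Wₕ = Nₕ/N with N = 297916: 0.2539, 0.1806, 0.1607, 0.1231, 0.2817.
p̂_st = 0.2539·0.022 + 0.1806·0.084 + 0.1607·0.059 + 0.1231·0.050 + 0.2817·0.051 ≈ 0.05076... → 0.051.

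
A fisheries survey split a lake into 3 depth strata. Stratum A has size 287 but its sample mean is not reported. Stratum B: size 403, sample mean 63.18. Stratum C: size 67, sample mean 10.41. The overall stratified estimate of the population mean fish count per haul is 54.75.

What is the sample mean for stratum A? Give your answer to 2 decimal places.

Σ Nₕx̄ₕ = N·μ, so 287·x̄_A = 757·54.75 − (403·63.18 + 67·10.41).
= 41445.75 − 26159.01 = 15286.74.
x̄_A = 15286.74 / 287 = 53.2639... → 53.26.

53.26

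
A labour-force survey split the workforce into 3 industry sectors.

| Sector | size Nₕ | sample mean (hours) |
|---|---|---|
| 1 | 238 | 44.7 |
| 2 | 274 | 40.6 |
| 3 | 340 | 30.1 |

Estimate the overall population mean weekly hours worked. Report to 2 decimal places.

N = 238 + 274 + 340 = 852.
Overall mean = Σ (Nₕ/N)·x̄ₕ — weight by population share, not a simple average.
Σ Nₕx̄ₕ = 238·44.7 + 274·40.6 + 340·30.1 = 10638.6 + 11124.4 + 10234 = 31997.
Divide by N: 31997 / 852 = 37.5552... → 37.56.

37.56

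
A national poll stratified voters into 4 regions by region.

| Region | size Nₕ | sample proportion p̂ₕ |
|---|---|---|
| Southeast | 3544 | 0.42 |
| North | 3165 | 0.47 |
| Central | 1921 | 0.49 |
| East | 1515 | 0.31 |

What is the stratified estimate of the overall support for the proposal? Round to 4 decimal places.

N = 3544 + 3165 + 1921 + 1515 = 10145.
Overall proportion = Σ (Nₕ/N)·p̂ₕ.
Σ Nₕp̂ₕ = 1488.48 + 1487.55 + 941.29 + 469.65 = 4386.97.
4386.97 / 10145 = 0.432427... → 0.4324.

0.4324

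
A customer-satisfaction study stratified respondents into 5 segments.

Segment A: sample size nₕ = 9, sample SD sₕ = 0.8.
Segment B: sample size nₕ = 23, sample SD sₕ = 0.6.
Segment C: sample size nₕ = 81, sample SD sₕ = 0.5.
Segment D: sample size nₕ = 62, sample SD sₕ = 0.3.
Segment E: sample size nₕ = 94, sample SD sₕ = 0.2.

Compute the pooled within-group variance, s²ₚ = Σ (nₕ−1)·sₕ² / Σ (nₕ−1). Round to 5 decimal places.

A: (9−1)·0.8² = 8·0.64 = 5.12
B: (23−1)·0.6² = 22·0.36 = 7.92
C: (81−1)·0.5² = 80·0.25 = 20
D: (62−1)·0.3² = 61·0.09 = 5.49
E: (94−1)·0.2² = 93·0.04 = 3.72
Numerator = 42.25; denominator = Σ(nₕ−1) = 264.
s²ₚ = 42.25/264 = 0.1600379... → 0.16004.

0.16004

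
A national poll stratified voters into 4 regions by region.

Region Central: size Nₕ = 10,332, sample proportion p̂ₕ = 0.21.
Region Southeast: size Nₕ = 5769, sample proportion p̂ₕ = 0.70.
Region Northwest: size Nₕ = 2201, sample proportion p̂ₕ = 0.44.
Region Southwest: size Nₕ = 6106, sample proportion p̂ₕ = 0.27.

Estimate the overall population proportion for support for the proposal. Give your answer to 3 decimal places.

N = 10332 + 5769 + 2201 + 6106 = 24408.
Overall proportion = Σ (Nₕ/N)·p̂ₕ.
Σ Nₕp̂ₕ = 2169.72 + 4038.3 + 968.44 + 1648.62 = 8825.08.
8825.08 / 24408 = 0.36157... → 0.362.

0.362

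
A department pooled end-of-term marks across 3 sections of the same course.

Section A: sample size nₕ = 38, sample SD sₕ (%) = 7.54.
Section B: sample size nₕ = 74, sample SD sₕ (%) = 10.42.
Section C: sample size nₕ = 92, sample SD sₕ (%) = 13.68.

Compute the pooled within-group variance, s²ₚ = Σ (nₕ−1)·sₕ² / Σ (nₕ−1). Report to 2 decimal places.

Degrees of freedom: 37 + 73 + 91 = 201.
Σ(nₕ−1)sₕ² = 37·56.8516 + 73·108.5764 + 91·187.1424 = 27059.5448.
s²ₚ = 27059.5448 / 201 = 134.6246... → 134.62.

134.62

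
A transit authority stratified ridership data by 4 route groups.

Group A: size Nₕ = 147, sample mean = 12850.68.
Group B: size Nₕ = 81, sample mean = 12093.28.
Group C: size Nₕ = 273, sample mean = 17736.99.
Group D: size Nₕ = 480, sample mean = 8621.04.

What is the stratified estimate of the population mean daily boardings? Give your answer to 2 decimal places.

12078.39

x̄_st = (Σ Nₕx̄ₕ) / (Σ Nₕ) = (147·12850.68 + 81·12093.28 + 273·17736.99 + 480·8621.04) / 981
= 11848903.11 / 981 = 12078.3926... → 12078.39.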